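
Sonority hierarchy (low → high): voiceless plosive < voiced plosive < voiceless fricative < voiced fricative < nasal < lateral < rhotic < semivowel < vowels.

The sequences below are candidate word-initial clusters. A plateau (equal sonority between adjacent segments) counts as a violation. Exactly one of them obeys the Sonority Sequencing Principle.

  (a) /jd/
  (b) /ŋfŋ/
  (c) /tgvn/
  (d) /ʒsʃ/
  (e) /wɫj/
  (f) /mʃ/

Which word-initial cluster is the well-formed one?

(a) /jd/: profile 8-2 — violates.
(b) /ŋfŋ/: profile 5-3-5 — violates.
(c) /tgvn/: profile 1-2-4-5 — obeys.
(d) /ʒsʃ/: profile 4-3-3 — violates.
(e) /wɫj/: profile 8-6-8 — violates.
(f) /mʃ/: profile 5-3 — violates.

c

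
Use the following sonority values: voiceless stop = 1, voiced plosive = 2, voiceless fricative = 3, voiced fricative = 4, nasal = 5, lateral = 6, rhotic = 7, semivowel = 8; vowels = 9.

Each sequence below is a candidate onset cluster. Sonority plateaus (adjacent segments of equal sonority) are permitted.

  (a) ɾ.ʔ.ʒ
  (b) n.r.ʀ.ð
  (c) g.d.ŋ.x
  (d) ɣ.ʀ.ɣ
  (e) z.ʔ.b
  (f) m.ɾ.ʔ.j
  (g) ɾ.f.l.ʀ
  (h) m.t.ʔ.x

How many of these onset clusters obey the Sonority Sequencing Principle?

(a) 7-1-4 → violates
(b) 5-7-7-4 → violates
(c) 2-2-5-3 → violates
(d) 4-7-4 → violates
(e) 4-1-2 → violates
(f) 5-7-1-8 → violates
(g) 7-3-6-7 → violates
(h) 5-1-1-3 → violates

0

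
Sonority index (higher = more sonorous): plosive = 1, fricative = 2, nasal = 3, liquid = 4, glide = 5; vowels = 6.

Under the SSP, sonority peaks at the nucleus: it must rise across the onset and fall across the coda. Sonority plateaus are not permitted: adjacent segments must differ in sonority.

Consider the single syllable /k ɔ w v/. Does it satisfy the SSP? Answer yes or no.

yes

Onset: /k/ is a plosive (sonority 1); then the nucleus /ɔ/ (sonority 6).
Onset profile 1-6 — rises to the nucleus.
Coda: /w/ is a glide (sonority 5), /v/ is a fricative (sonority 2).
Coda profile 6-5-2 — falls from the nucleus.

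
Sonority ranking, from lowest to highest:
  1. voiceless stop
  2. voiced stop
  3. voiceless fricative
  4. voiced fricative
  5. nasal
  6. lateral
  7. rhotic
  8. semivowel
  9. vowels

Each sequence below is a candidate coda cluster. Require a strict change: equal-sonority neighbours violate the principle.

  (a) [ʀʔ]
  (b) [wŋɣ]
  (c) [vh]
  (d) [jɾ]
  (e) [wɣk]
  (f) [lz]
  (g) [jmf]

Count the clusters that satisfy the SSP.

7

(a) [ʀʔ]: profile 7-1 — obeys.
(b) [wŋɣ]: profile 8-5-4 — obeys.
(c) [vh]: profile 4-3 — obeys.
(d) [jɾ]: profile 8-7 — obeys.
(e) [wɣk]: profile 8-4-1 — obeys.
(f) [lz]: profile 6-4 — obeys.
(g) [jmf]: profile 8-5-3 — obeys.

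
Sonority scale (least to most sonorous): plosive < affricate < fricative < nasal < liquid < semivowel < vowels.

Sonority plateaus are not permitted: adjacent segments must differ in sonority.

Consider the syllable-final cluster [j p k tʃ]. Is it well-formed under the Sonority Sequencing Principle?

/j/: semivowel = 6.
/p/: plosive = 1.
/k/: plosive = 1.
/tʃ/: affricate = 2.
The profile is 6-1-1-2. Between /p/ (1) and /k/ (1) sonority does not fall, so the cluster violates the SSP.

no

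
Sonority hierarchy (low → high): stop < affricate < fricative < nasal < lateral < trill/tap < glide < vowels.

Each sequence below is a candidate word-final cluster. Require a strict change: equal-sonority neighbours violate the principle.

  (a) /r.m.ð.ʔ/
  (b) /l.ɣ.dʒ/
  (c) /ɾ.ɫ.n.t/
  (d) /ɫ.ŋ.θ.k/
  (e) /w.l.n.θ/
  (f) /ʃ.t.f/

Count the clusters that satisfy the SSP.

(a) 6-4-3-1 → obeys
(b) 5-3-2 → obeys
(c) 6-5-4-1 → obeys
(d) 5-4-3-1 → obeys
(e) 7-5-4-3 → obeys
(f) 3-1-3 → violates

5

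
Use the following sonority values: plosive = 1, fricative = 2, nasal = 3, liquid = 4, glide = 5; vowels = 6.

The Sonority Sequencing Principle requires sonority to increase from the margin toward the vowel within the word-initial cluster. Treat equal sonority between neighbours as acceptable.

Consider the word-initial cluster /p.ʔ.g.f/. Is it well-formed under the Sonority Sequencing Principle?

yes

/p/: plosive = 1.
/ʔ/: plosive = 1.
/g/: plosive = 1.
/f/: fricative = 2.
The profile 1-1-1-2 is non-decreasing (plateaus allowed), so the word-initial cluster satisfies the SSP.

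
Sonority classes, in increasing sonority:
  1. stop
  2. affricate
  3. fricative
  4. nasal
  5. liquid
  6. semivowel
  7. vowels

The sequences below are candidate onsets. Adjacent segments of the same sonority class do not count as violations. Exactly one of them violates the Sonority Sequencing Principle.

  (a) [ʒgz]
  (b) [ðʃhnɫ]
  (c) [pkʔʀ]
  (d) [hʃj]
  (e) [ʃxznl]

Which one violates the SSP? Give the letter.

(a) 3-1-3 → violates
(b) 3-3-3-4-5 → obeys
(c) 1-1-1-5 → obeys
(d) 3-3-6 → obeys
(e) 3-3-3-4-5 → obeys

a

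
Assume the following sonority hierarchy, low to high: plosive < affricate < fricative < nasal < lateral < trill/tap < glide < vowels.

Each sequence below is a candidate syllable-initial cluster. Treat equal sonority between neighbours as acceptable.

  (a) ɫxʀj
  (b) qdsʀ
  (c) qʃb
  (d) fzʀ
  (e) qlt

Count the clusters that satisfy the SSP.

2

(a) sonority 5-3-6-7: ill-formed.
(b) sonority 1-1-3-6: well-formed.
(c) sonority 1-3-1: ill-formed.
(d) sonority 3-3-6: well-formed.
(e) sonority 1-5-1: ill-formed.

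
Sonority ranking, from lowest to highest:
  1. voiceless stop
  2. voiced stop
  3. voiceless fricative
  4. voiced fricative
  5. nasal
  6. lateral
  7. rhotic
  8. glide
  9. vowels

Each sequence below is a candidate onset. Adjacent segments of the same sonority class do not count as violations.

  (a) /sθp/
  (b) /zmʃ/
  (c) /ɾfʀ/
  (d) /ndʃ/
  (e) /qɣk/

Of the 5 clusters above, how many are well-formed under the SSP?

(a) /sθp/: profile 3-3-1 — violates.
(b) /zmʃ/: profile 4-5-3 — violates.
(c) /ɾfʀ/: profile 7-3-7 — violates.
(d) /ndʃ/: profile 5-2-3 — violates.
(e) /qɣk/: profile 1-4-1 — violates.

0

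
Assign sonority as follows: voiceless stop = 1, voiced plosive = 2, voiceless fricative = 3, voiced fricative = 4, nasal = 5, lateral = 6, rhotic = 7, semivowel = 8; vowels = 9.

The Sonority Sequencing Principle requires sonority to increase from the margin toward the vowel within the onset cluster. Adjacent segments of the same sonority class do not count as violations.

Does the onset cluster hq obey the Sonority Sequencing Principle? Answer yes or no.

no

/h/: voiceless fricative = 3.
/q/: voiceless stop = 1.
The profile is 3-1. Between /h/ (3) and /q/ (1) sonority does not rise, so the cluster violates the SSP.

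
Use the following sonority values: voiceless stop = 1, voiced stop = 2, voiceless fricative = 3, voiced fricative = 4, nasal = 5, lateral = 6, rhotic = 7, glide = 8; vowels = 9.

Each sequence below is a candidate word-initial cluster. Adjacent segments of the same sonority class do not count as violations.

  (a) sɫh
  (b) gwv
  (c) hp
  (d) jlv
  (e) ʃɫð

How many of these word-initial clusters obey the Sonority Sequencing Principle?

0

(a) sɫh: profile 3-6-3 — violates.
(b) gwv: profile 2-8-4 — violates.
(c) hp: profile 3-1 — violates.
(d) jlv: profile 8-6-4 — violates.
(e) ʃɫð: profile 3-6-4 — violates.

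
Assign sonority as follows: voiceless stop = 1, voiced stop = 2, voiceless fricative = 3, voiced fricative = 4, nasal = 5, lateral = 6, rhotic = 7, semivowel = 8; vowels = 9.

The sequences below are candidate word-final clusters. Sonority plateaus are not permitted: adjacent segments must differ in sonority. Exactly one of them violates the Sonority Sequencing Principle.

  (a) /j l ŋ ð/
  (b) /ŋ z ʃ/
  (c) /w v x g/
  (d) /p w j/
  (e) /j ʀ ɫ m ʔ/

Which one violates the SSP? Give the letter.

(a) sonority 8-6-5-4: well-formed.
(b) sonority 5-4-3: well-formed.
(c) sonority 8-4-3-2: well-formed.
(d) sonority 1-8-8: ill-formed.
(e) sonority 8-7-6-5-1: well-formed.

d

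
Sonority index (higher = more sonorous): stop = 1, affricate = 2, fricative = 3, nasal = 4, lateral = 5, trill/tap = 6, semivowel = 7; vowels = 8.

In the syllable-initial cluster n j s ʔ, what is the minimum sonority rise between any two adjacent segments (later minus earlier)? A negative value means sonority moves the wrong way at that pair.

/n/ — nasal, sonority 4.
/j/ — semivowel, sonority 7.
/s/ — fricative, sonority 3.
/ʔ/ — stop, sonority 1.
/n/→/j/: change +3.
/j/→/s/: change -4.
/s/→/ʔ/: change -2.
Minimum = -4.

-4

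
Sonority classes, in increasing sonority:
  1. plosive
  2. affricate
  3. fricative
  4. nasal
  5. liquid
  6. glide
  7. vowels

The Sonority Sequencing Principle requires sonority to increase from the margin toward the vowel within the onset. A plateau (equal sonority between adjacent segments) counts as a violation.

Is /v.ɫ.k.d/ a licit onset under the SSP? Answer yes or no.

/v/ — fricative, sonority 3.
/ɫ/ — liquid, sonority 5.
/k/ — plosive, sonority 1.
/d/ — plosive, sonority 1.
The profile is 3-5-1-1. Between /ɫ/ (5) and /k/ (1) sonority does not rise, so the cluster violates the SSP.

no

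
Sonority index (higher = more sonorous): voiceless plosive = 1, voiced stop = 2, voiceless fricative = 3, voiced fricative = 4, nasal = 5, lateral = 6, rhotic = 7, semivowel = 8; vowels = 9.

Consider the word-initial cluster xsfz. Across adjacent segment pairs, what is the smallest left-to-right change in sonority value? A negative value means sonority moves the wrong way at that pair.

/x/ — voiceless fricative, sonority 3.
/s/ — voiceless fricative, sonority 3.
/f/ — voiceless fricative, sonority 3.
/z/ — voiced fricative, sonority 4.
/x/→/s/: change +0.
/s/→/f/: change +0.
/f/→/z/: change +1.
Minimum = 0.

0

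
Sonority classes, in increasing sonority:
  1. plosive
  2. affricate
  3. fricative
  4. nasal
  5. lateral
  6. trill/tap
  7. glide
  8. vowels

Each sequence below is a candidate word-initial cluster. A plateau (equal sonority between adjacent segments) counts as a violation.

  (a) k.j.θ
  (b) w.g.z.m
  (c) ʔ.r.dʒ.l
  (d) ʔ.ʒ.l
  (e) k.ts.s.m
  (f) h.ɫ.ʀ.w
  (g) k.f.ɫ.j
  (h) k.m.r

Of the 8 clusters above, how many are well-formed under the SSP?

5

(a) 1-7-3 → violates
(b) 7-1-3-4 → violates
(c) 1-6-2-5 → violates
(d) 1-3-5 → obeys
(e) 1-2-3-4 → obeys
(f) 3-5-6-7 → obeys
(g) 1-3-5-7 → obeys
(h) 1-4-6 → obeys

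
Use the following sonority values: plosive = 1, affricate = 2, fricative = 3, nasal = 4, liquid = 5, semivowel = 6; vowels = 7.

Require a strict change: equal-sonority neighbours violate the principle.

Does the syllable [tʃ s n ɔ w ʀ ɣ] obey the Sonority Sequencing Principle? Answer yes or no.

yes

Onset: /tʃ/ is an affricate (sonority 2), /s/ is a fricative (sonority 3), /n/ is a nasal (sonority 4); then the nucleus /ɔ/ (sonority 7).
Onset profile 2-3-4-7 — rises to the nucleus.
Coda: /w/ is a semivowel (sonority 6), /ʀ/ is a liquid (sonority 5), /ɣ/ is a fricative (sonority 3).
Coda profile 7-6-5-3 — falls from the nucleus.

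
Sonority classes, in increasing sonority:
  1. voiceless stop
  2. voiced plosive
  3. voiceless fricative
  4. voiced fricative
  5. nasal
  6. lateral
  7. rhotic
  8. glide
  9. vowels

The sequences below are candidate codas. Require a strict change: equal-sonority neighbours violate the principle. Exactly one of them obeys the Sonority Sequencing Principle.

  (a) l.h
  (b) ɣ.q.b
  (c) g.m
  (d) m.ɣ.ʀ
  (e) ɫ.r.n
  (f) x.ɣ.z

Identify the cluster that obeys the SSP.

a

(a) 6-3 → obeys
(b) 4-1-2 → violates
(c) 2-5 → violates
(d) 5-4-7 → violates
(e) 6-7-5 → violates
(f) 3-4-4 → violates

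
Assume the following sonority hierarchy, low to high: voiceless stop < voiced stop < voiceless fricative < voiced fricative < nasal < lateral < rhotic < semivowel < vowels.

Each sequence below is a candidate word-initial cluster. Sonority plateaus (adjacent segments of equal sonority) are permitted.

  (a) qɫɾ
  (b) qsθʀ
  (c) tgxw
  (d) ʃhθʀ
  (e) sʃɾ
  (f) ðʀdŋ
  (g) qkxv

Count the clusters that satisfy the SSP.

6

(a) qɫɾ: profile 1-6-7 — obeys.
(b) qsθʀ: profile 1-3-3-7 — obeys.
(c) tgxw: profile 1-2-3-8 — obeys.
(d) ʃhθʀ: profile 3-3-3-7 — obeys.
(e) sʃɾ: profile 3-3-7 — obeys.
(f) ðʀdŋ: profile 4-7-2-5 — violates.
(g) qkxv: profile 1-1-3-4 — obeys.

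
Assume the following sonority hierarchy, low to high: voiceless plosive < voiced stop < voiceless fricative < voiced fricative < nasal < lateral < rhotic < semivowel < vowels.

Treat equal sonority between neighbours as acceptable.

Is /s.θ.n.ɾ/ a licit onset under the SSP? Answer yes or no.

/s/ is a voiceless fricative (sonority 3).
/θ/ is a voiceless fricative (sonority 3).
/n/ is a nasal (sonority 5).
/ɾ/ is a rhotic (sonority 7).
The profile 3-3-5-7 is non-decreasing (plateaus allowed), so the onset satisfies the SSP.

yes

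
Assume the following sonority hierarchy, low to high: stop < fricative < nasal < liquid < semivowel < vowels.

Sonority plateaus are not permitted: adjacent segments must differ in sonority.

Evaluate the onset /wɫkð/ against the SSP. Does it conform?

no

/w/ is a semivowel (sonority 5).
/ɫ/ is a liquid (sonority 4).
/k/ is a stop (sonority 1).
/ð/ is a fricative (sonority 2).
The profile is 5-4-1-2. Between /w/ (5) and /ɫ/ (4) sonority does not rise, so the cluster violates the SSP.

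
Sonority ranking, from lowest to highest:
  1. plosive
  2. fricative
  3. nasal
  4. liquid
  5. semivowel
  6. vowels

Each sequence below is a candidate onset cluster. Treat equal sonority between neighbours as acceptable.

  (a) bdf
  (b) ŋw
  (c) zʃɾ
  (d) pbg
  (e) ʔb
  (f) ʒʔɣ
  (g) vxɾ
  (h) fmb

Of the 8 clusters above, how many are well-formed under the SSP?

6

(a) 1-1-2 → obeys
(b) 3-5 → obeys
(c) 2-2-4 → obeys
(d) 1-1-1 → obeys
(e) 1-1 → obeys
(f) 2-1-2 → violates
(g) 2-2-4 → obeys
(h) 2-3-1 → violates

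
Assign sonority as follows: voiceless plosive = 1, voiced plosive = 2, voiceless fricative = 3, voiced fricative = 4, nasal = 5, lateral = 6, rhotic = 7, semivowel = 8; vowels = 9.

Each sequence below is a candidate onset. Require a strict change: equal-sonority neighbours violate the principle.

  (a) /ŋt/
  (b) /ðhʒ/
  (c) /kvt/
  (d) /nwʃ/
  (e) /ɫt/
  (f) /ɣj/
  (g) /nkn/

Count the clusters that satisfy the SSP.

(a) 5-1 → violates
(b) 4-3-4 → violates
(c) 1-4-1 → violates
(d) 5-8-3 → violates
(e) 6-1 → violates
(f) 4-8 → obeys
(g) 5-1-5 → violates

1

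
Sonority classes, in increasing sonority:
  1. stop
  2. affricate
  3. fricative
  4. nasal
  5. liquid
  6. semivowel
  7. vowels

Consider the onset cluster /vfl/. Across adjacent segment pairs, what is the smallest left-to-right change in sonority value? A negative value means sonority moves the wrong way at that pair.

/v/: fricative = 3.
/f/: fricative = 3.
/l/: liquid = 5.
/v/→/f/: change +0.
/f/→/l/: change +2.
Minimum = 0.

0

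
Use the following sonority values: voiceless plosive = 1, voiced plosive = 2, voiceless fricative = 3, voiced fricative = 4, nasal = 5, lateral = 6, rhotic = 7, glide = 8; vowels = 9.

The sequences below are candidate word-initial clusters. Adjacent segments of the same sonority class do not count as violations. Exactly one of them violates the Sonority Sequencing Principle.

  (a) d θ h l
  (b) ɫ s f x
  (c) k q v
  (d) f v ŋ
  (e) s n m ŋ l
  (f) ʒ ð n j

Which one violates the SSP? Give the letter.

b

(a) 2-3-3-6 → obeys
(b) 6-3-3-3 → violates
(c) 1-1-4 → obeys
(d) 3-4-5 → obeys
(e) 3-5-5-5-6 → obeys
(f) 4-4-5-8 → obeys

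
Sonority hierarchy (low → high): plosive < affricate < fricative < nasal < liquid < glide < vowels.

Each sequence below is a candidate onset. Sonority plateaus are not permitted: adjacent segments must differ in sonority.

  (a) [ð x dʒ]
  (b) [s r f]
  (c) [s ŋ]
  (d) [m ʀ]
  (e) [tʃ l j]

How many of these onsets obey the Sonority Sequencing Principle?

3

(a) 3-3-2 → violates
(b) 3-5-3 → violates
(c) 3-4 → obeys
(d) 4-5 → obeys
(e) 2-5-6 → obeys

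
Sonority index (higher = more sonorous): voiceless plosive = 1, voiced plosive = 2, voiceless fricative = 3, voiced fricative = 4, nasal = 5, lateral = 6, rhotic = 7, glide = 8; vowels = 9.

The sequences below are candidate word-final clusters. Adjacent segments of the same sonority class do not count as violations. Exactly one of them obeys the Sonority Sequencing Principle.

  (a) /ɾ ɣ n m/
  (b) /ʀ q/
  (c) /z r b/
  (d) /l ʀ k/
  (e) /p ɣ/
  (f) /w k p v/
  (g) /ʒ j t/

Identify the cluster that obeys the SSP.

b

(a) 7-4-5-5 → violates
(b) 7-1 → obeys
(c) 4-7-2 → violates
(d) 6-7-1 → violates
(e) 1-4 → violates
(f) 8-1-1-4 → violates
(g) 4-8-1 → violates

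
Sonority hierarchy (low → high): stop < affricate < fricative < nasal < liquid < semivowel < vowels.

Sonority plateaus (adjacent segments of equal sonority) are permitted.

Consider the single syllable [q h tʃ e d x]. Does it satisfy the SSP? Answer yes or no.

Onset: /q/ is a stop (sonority 1), /h/ is a fricative (sonority 3), /tʃ/ is an affricate (sonority 2); then the nucleus /e/ (sonority 7).
Onset profile 1-3-2-7 — does not rise throughout.
Coda: /d/ is a stop (sonority 1), /x/ is a fricative (sonority 3).
Coda profile 7-1-3 — does not fall throughout.

no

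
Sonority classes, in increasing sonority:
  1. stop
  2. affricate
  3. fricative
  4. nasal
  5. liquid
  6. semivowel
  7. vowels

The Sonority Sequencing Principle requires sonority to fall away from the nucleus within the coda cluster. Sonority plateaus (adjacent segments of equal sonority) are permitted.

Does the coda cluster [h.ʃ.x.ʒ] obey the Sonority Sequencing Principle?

/h/ — fricative, sonority 3.
/ʃ/ — fricative, sonority 3.
/x/ — fricative, sonority 3.
/ʒ/ — fricative, sonority 3.
The profile 3-3-3-3 is non-increasing (plateaus allowed), so the coda cluster satisfies the SSP.

yes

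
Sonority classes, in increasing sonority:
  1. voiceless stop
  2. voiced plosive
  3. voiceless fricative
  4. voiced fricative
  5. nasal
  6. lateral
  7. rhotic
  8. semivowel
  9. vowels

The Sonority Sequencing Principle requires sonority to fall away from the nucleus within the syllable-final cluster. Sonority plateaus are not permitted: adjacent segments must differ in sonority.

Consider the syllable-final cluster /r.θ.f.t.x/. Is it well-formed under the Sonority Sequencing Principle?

no

/r/ is a rhotic (sonority 7).
/θ/ is a voiceless fricative (sonority 3).
/f/ is a voiceless fricative (sonority 3).
/t/ is a voiceless stop (sonority 1).
/x/ is a voiceless fricative (sonority 3).
The profile is 7-3-3-1-3. Between /θ/ (3) and /f/ (3) sonority does not fall, so the cluster violates the SSP.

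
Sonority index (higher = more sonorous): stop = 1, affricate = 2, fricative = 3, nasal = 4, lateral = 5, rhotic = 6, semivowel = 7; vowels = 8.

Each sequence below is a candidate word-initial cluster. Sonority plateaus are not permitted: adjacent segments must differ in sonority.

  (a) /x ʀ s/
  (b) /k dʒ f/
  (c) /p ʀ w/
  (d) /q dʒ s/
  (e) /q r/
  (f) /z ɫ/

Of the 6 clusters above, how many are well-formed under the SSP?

(a) sonority 3-6-3: ill-formed.
(b) sonority 1-2-3: well-formed.
(c) sonority 1-6-7: well-formed.
(d) sonority 1-2-3: well-formed.
(e) sonority 1-6: well-formed.
(f) sonority 3-5: well-formed.

5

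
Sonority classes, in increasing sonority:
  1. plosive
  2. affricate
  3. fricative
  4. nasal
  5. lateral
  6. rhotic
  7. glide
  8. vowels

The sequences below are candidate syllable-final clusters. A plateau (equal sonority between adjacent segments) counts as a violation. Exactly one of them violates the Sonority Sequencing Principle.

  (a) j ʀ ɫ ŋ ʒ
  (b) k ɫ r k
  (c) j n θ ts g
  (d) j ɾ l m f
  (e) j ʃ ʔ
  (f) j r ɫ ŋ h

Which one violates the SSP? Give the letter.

b

(a) j ʀ ɫ ŋ ʒ: profile 7-6-5-4-3 — obeys.
(b) k ɫ r k: profile 1-5-6-1 — violates.
(c) j n θ ts g: profile 7-4-3-2-1 — obeys.
(d) j ɾ l m f: profile 7-6-5-4-3 — obeys.
(e) j ʃ ʔ: profile 7-3-1 — obeys.
(f) j r ɫ ŋ h: profile 7-6-5-4-3 — obeys.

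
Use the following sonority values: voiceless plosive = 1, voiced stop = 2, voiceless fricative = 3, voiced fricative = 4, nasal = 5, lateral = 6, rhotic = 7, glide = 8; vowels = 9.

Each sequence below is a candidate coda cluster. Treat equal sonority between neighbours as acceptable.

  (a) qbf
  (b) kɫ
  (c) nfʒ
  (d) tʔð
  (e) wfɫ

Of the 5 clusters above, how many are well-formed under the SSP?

(a) qbf: profile 1-2-3 — violates.
(b) kɫ: profile 1-6 — violates.
(c) nfʒ: profile 5-3-4 — violates.
(d) tʔð: profile 1-1-4 — violates.
(e) wfɫ: profile 8-3-6 — violates.

0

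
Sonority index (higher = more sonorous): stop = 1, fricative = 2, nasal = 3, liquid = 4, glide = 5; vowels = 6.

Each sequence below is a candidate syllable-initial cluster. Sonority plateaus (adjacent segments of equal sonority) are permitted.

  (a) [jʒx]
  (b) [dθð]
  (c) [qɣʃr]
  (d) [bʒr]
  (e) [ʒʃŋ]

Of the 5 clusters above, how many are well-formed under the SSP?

(a) sonority 5-2-2: ill-formed.
(b) sonority 1-2-2: well-formed.
(c) sonority 1-2-2-4: well-formed.
(d) sonority 1-2-4: well-formed.
(e) sonority 2-2-3: well-formed.

4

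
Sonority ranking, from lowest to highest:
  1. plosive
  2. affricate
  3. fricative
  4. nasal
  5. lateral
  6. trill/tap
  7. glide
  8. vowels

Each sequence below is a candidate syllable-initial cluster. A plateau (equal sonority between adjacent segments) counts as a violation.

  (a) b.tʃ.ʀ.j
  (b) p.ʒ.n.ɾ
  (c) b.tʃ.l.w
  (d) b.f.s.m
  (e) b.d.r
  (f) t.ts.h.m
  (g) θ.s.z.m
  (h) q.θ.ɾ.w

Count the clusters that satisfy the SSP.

5

(a) b.tʃ.ʀ.j: profile 1-2-6-7 — obeys.
(b) p.ʒ.n.ɾ: profile 1-3-4-6 — obeys.
(c) b.tʃ.l.w: profile 1-2-5-7 — obeys.
(d) b.f.s.m: profile 1-3-3-4 — violates.
(e) b.d.r: profile 1-1-6 — violates.
(f) t.ts.h.m: profile 1-2-3-4 — obeys.
(g) θ.s.z.m: profile 3-3-3-4 — violates.
(h) q.θ.ɾ.w: profile 1-3-6-7 — obeys.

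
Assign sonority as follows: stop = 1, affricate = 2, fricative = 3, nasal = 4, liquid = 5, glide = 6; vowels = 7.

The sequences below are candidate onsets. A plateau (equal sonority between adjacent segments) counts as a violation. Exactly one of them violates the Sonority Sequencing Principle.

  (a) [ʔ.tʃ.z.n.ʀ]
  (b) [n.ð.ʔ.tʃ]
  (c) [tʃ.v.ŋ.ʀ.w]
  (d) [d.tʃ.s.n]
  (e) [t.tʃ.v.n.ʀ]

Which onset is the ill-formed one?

b

(a) 1-2-3-4-5 → obeys
(b) 4-3-1-2 → violates
(c) 2-3-4-5-6 → obeys
(d) 1-2-3-4 → obeys
(e) 1-2-3-4-5 → obeys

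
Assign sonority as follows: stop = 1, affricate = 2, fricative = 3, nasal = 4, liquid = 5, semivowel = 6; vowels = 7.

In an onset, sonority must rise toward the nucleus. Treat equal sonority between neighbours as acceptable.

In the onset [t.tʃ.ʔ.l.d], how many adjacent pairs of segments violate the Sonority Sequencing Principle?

2

/t/ — stop, sonority 1.
/tʃ/ — affricate, sonority 2.
/ʔ/ — stop, sonority 1.
/l/ — liquid, sonority 5.
/d/ — stop, sonority 1.
/t/→/tʃ/: 1→2 (rises) — ok.
/tʃ/→/ʔ/: 2→1 (does not rise) — violation.
/ʔ/→/l/: 1→5 (rises) — ok.
/l/→/d/: 5→1 (does not rise) — violation.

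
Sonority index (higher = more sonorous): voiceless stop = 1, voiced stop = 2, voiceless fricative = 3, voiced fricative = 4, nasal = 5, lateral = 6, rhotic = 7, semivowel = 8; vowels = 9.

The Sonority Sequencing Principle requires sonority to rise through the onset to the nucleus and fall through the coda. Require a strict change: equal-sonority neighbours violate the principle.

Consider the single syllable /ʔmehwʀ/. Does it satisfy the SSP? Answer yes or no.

Onset: /ʔ/ is a voiceless stop (sonority 1), /m/ is a nasal (sonority 5); then the nucleus /e/ (sonority 9).
Onset profile 1-5-9 — rises to the nucleus.
Coda: /h/ is a voiceless fricative (sonority 3), /w/ is a semivowel (sonority 8), /ʀ/ is a rhotic (sonority 7).
Coda profile 9-3-8-7 — does not strictly fall throughout.

no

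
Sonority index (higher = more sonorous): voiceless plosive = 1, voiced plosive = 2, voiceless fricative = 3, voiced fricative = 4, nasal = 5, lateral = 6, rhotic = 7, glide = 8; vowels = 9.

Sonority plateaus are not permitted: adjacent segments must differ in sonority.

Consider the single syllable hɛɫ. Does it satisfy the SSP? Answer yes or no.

yes

Onset: /h/ is a voiceless fricative (sonority 3); then the nucleus /ɛ/ (sonority 9).
Onset profile 3-9 — rises to the nucleus.
Coda: /ɫ/ is a lateral (sonority 6).
Coda profile 9-6 — falls from the nucleus.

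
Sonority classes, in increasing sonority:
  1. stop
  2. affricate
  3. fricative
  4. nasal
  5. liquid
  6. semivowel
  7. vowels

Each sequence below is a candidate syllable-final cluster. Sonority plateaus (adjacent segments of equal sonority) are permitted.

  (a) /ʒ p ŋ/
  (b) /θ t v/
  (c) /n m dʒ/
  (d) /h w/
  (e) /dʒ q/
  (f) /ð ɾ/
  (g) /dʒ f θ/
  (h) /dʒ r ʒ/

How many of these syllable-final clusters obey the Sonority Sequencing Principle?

2

(a) /ʒ p ŋ/: profile 3-1-4 — violates.
(b) /θ t v/: profile 3-1-3 — violates.
(c) /n m dʒ/: profile 4-4-2 — obeys.
(d) /h w/: profile 3-6 — violates.
(e) /dʒ q/: profile 2-1 — obeys.
(f) /ð ɾ/: profile 3-5 — violates.
(g) /dʒ f θ/: profile 2-3-3 — violates.
(h) /dʒ r ʒ/: profile 2-5-3 — violates.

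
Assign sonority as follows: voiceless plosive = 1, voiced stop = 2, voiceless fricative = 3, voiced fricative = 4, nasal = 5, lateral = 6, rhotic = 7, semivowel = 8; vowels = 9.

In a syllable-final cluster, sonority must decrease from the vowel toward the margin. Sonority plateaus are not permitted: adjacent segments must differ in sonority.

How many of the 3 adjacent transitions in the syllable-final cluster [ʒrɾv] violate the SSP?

2

/ʒ/: voiced fricative = 4.
/r/: rhotic = 7.
/ɾ/: rhotic = 7.
/v/: voiced fricative = 4.
/ʒ/→/r/: 4→7 (does not fall) — violation.
/r/→/ɾ/: 7→7 (plateau) — violation.
/ɾ/→/v/: 7→4 (falls) — ok.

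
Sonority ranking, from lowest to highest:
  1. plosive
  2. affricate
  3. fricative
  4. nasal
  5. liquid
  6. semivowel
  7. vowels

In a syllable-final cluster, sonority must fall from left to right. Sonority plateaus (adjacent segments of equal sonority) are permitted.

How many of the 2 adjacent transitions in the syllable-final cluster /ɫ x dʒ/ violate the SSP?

0

/ɫ/: liquid = 5.
/x/: fricative = 3.
/dʒ/: affricate = 2.
/ɫ/→/x/: 5→3 (falls) — ok.
/x/→/dʒ/: 3→2 (falls) — ok.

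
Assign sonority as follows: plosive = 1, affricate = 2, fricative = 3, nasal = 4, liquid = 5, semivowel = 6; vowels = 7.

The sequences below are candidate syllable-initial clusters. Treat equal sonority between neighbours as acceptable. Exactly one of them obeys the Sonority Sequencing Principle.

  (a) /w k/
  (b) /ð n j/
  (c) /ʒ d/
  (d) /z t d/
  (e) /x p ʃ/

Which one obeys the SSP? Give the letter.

(a) 6-1 → violates
(b) 3-4-6 → obeys
(c) 3-1 → violates
(d) 3-1-1 → violates
(e) 3-1-3 → violates

b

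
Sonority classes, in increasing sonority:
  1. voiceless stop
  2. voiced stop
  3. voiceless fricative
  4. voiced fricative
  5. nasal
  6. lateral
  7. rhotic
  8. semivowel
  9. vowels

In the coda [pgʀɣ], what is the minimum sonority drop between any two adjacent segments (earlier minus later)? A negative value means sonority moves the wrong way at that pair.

-5

/p/ is a voiceless stop (sonority 1).
/g/ is a voiced stop (sonority 2).
/ʀ/ is a rhotic (sonority 7).
/ɣ/ is a voiced fricative (sonority 4).
/p/→/g/: change -1.
/g/→/ʀ/: change -5.
/ʀ/→/ɣ/: change +3.
Minimum = -5.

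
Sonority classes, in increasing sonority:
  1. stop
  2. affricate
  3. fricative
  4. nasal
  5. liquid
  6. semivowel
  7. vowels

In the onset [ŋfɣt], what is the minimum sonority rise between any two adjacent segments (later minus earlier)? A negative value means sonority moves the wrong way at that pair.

/ŋ/ is a nasal (sonority 4).
/f/ is a fricative (sonority 3).
/ɣ/ is a fricative (sonority 3).
/t/ is a stop (sonority 1).
/ŋ/→/f/: change -1.
/f/→/ɣ/: change +0.
/ɣ/→/t/: change -2.
Minimum = -2.

-2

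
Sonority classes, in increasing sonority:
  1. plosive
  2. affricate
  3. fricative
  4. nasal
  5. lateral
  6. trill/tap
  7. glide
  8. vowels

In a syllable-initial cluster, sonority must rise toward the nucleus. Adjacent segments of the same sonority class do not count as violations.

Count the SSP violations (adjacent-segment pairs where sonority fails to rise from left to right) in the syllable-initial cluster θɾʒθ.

/θ/ — fricative, sonority 3.
/ɾ/ — trill/tap, sonority 6.
/ʒ/ — fricative, sonority 3.
/θ/ — fricative, sonority 3.
/θ/→/ɾ/: 3→6 (rises) — ok.
/ɾ/→/ʒ/: 6→3 (does not rise) — violation.
/ʒ/→/θ/: 3→3 (plateau, allowed) — ok.

1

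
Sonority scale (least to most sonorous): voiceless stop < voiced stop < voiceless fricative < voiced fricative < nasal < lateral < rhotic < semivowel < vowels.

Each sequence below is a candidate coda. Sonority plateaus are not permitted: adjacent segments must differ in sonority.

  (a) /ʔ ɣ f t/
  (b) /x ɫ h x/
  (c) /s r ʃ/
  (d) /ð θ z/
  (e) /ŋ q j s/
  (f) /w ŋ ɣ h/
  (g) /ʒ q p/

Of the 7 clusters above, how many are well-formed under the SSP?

(a) sonority 1-4-3-1: ill-formed.
(b) sonority 3-6-3-3: ill-formed.
(c) sonority 3-7-3: ill-formed.
(d) sonority 4-3-4: ill-formed.
(e) sonority 5-1-8-3: ill-formed.
(f) sonority 8-5-4-3: well-formed.
(g) sonority 4-1-1: ill-formed.

1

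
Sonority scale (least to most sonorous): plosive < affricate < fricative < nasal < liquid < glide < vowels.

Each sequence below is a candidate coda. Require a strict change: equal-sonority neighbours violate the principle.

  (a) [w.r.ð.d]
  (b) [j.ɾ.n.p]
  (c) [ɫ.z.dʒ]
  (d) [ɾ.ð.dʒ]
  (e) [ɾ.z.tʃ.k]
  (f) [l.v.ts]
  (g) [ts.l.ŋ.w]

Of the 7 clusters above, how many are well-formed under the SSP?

(a) [w.r.ð.d]: profile 6-5-3-1 — obeys.
(b) [j.ɾ.n.p]: profile 6-5-4-1 — obeys.
(c) [ɫ.z.dʒ]: profile 5-3-2 — obeys.
(d) [ɾ.ð.dʒ]: profile 5-3-2 — obeys.
(e) [ɾ.z.tʃ.k]: profile 5-3-2-1 — obeys.
(f) [l.v.ts]: profile 5-3-2 — obeys.
(g) [ts.l.ŋ.w]: profile 2-5-4-6 — violates.

6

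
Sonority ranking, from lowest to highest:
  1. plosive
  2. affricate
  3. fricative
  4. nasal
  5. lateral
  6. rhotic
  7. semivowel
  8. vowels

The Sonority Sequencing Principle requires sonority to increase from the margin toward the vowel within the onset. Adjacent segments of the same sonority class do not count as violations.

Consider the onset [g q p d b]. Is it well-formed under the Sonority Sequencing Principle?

yes

/g/ — plosive, sonority 1.
/q/ — plosive, sonority 1.
/p/ — plosive, sonority 1.
/d/ — plosive, sonority 1.
/b/ — plosive, sonority 1.
The profile 1-1-1-1-1 is non-decreasing (plateaus allowed), so the onset satisfies the SSP.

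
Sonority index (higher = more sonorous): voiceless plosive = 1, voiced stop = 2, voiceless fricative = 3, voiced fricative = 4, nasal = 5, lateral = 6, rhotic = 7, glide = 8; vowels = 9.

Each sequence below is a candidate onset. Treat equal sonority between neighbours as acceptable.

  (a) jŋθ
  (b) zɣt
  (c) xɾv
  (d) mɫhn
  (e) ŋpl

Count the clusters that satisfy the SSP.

0

(a) 8-5-3 → violates
(b) 4-4-1 → violates
(c) 3-7-4 → violates
(d) 5-6-3-5 → violates
(e) 5-1-6 → violates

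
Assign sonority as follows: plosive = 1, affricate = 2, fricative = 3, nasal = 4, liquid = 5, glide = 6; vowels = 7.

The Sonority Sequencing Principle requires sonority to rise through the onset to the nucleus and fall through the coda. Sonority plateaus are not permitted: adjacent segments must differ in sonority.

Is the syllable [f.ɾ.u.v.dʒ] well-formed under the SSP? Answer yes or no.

yes

Onset: /f/ is a fricative (sonority 3), /ɾ/ is a liquid (sonority 5); then the nucleus /u/ (sonority 7).
Onset profile 3-5-7 — rises to the nucleus.
Coda: /v/ is a fricative (sonority 3), /dʒ/ is an affricate (sonority 2).
Coda profile 7-3-2 — falls from the nucleus.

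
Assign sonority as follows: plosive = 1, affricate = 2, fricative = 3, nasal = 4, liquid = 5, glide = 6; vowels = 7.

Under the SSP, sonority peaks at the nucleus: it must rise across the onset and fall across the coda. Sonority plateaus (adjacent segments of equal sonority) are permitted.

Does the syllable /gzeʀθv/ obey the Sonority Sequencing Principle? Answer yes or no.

Onset: /g/ is a plosive (sonority 1), /z/ is a fricative (sonority 3); then the nucleus /e/ (sonority 7).
Onset profile 1-3-7 — rises to the nucleus.
Coda: /ʀ/ is a liquid (sonority 5), /θ/ is a fricative (sonority 3), /v/ is a fricative (sonority 3).
Coda profile 7-5-3-3 — falls from the nucleus.

yes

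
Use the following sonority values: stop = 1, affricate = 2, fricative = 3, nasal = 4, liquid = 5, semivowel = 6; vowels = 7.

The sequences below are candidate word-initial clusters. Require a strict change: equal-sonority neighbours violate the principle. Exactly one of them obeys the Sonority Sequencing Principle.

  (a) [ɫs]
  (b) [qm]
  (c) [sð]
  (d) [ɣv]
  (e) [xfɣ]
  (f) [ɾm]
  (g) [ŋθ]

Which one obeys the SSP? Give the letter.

(a) 5-3 → violates
(b) 1-4 → obeys
(c) 3-3 → violates
(d) 3-3 → violates
(e) 3-3-3 → violates
(f) 5-4 → violates
(g) 4-3 → violates

b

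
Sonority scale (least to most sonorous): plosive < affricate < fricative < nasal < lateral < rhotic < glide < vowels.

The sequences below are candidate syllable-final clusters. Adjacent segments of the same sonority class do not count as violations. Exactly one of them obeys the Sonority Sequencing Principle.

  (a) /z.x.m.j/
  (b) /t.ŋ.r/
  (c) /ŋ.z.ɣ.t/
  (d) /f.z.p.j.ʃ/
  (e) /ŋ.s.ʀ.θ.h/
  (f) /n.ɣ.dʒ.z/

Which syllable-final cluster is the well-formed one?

c

(a) sonority 3-3-4-7: ill-formed.
(b) sonority 1-4-6: ill-formed.
(c) sonority 4-3-3-1: well-formed.
(d) sonority 3-3-1-7-3: ill-formed.
(e) sonority 4-3-6-3-3: ill-formed.
(f) sonority 4-3-2-3: ill-formed.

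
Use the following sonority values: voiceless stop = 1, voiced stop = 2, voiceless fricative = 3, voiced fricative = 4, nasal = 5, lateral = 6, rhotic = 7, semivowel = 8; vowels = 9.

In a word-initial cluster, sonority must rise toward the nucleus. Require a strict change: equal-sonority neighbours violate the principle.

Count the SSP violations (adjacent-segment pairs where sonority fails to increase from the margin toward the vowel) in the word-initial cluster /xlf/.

1

/x/: voiceless fricative = 3.
/l/: lateral = 6.
/f/: voiceless fricative = 3.
/x/→/l/: 3→6 (rises) — ok.
/l/→/f/: 6→3 (does not rise) — violation.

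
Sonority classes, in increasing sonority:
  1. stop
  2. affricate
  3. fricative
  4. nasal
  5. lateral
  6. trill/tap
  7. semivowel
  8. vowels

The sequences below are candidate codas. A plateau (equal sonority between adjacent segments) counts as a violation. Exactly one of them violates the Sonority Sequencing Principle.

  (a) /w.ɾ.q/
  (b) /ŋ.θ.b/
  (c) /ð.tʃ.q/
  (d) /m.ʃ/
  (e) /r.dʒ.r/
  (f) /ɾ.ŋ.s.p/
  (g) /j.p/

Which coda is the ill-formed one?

e

(a) /w.ɾ.q/: profile 7-6-1 — obeys.
(b) /ŋ.θ.b/: profile 4-3-1 — obeys.
(c) /ð.tʃ.q/: profile 3-2-1 — obeys.
(d) /m.ʃ/: profile 4-3 — obeys.
(e) /r.dʒ.r/: profile 6-2-6 — violates.
(f) /ɾ.ŋ.s.p/: profile 6-4-3-1 — obeys.
(g) /j.p/: profile 7-1 — obeys.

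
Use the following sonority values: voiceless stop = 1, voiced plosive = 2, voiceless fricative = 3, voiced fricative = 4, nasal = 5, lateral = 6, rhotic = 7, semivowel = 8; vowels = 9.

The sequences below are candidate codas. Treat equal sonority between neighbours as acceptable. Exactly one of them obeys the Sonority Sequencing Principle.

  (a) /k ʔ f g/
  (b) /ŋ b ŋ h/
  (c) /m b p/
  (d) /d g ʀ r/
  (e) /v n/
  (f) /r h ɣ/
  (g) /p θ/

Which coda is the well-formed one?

c

(a) /k ʔ f g/: profile 1-1-3-2 — violates.
(b) /ŋ b ŋ h/: profile 5-2-5-3 — violates.
(c) /m b p/: profile 5-2-1 — obeys.
(d) /d g ʀ r/: profile 2-2-7-7 — violates.
(e) /v n/: profile 4-5 — violates.
(f) /r h ɣ/: profile 7-3-4 — violates.
(g) /p θ/: profile 1-3 — violates.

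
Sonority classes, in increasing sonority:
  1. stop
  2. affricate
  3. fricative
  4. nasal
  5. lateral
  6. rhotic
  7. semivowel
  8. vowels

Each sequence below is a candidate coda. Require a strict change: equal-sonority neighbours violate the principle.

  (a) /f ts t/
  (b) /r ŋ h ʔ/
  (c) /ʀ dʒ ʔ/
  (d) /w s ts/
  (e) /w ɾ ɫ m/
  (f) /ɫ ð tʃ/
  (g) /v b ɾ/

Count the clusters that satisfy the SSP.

(a) 3-2-1 → obeys
(b) 6-4-3-1 → obeys
(c) 6-2-1 → obeys
(d) 7-3-2 → obeys
(e) 7-6-5-4 → obeys
(f) 5-3-2 → obeys
(g) 3-1-6 → violates

6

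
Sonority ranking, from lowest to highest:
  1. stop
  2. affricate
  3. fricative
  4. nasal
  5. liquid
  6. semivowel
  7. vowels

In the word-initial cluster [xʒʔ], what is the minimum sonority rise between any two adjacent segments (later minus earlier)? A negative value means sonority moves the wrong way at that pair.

/x/: fricative = 3.
/ʒ/: fricative = 3.
/ʔ/: stop = 1.
/x/→/ʒ/: change +0.
/ʒ/→/ʔ/: change -2.
Minimum = -2.

-2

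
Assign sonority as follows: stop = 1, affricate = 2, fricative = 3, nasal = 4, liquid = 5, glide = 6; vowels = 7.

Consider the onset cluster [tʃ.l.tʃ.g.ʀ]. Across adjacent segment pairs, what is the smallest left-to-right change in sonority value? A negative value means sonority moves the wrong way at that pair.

/tʃ/: affricate = 2.
/l/: liquid = 5.
/tʃ/: affricate = 2.
/g/: stop = 1.
/ʀ/: liquid = 5.
/tʃ/→/l/: change +3.
/l/→/tʃ/: change -3.
/tʃ/→/g/: change -1.
/g/→/ʀ/: change +4.
Minimum = -3.

-3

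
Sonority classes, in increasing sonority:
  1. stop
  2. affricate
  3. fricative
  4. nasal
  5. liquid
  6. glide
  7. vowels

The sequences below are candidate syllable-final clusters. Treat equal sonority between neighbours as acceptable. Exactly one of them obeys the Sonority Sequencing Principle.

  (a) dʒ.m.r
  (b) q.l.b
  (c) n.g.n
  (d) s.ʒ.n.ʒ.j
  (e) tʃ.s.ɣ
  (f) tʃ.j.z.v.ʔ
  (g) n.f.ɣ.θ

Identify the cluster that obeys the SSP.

(a) sonority 2-4-5: ill-formed.
(b) sonority 1-5-1: ill-formed.
(c) sonority 4-1-4: ill-formed.
(d) sonority 3-3-4-3-6: ill-formed.
(e) sonority 2-3-3: ill-formed.
(f) sonority 2-6-3-3-1: ill-formed.
(g) sonority 4-3-3-3: well-formed.

g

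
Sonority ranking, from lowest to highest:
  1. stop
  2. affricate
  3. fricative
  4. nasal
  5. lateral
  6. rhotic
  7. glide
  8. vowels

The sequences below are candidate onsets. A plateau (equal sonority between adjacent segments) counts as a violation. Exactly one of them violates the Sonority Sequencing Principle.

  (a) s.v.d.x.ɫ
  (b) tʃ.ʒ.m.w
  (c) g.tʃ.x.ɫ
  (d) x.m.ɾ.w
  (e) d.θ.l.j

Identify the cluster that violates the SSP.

a

(a) 3-3-1-3-5 → violates
(b) 2-3-4-7 → obeys
(c) 1-2-3-5 → obeys
(d) 3-4-6-7 → obeys
(e) 1-3-5-7 → obeys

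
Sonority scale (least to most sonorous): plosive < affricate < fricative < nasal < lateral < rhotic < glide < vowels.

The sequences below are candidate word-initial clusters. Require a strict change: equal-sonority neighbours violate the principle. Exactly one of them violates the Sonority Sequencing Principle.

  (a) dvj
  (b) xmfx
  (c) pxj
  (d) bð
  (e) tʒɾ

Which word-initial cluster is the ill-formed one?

b

(a) 1-3-7 → obeys
(b) 3-4-3-3 → violates
(c) 1-3-7 → obeys
(d) 1-3 → obeys
(e) 1-3-6 → obeys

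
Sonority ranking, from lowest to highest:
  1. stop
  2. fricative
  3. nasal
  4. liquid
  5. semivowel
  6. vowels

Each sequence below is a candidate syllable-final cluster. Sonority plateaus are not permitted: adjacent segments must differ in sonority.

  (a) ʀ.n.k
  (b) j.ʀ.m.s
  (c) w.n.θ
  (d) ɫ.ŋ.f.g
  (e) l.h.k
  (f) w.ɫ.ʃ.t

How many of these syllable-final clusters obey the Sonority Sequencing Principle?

6

(a) ʀ.n.k: profile 4-3-1 — obeys.
(b) j.ʀ.m.s: profile 5-4-3-2 — obeys.
(c) w.n.θ: profile 5-3-2 — obeys.
(d) ɫ.ŋ.f.g: profile 4-3-2-1 — obeys.
(e) l.h.k: profile 4-2-1 — obeys.
(f) w.ɫ.ʃ.t: profile 5-4-2-1 — obeys.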